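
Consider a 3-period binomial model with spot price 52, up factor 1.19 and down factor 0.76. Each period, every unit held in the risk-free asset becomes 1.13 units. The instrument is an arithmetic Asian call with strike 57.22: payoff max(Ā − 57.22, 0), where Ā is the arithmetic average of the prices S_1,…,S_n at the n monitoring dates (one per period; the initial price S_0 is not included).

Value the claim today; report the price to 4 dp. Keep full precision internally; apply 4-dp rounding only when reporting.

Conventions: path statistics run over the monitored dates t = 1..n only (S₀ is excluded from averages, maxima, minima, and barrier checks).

No-arbitrage gives p* = (R−d)/(u−d) = 0.8605: enumerate every path, weight its payoff by its p*-probability, and discount by R^3.
Enumerate all 2^3 = 8 price paths (U = up ×1.19, D = down ×0.76); each path with k up-moves has probability p*^k·(1−p*)^(3−k).
DDD: Ā=30.7940, payoff=0.0000, prob=0.002717
UDD: Ā=48.2169, payoff=0.0000, prob=0.016753
DUD: Ā=40.7636, payoff=0.0000, prob=0.016753
UUD: Ā=63.8272, payoff=6.6072, prob=0.103312
DDU: Ā=35.0990, payoff=0.0000, prob=0.016753
UDU: Ā=54.9577, payoff=0.0000, prob=0.103312
DUU: Ā=47.5044, payoff=0.0000, prob=0.103312
UUU: Ā=74.3818, payoff=17.1618, prob=0.637089
Price = Σ prob·payoff / R^3 = 11.616197 / 1.442897 = 8.0506

price = 8.0506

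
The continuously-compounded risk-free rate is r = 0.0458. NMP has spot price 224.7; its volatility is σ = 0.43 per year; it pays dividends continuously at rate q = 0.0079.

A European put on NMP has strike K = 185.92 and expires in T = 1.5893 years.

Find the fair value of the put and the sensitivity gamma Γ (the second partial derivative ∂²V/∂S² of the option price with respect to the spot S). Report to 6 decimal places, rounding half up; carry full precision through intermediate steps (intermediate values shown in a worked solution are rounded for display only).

price = 21.916482
Γ = 0.002475

σ√T = 0.43·√1.5893 = 0.542090
d₁ = (ln(S/K) + (r−q+σ²/2)T) / (σ√T) = (ln(224.7/185.92) + (0.0458−0.0079+0.43²/2)·1.5893) / 0.542090 = (0.189450 + 0.207165) / 0.542090 = 0.731640
d₂ = d₁ − σ√T = 0.731640 − 0.542090 = 0.189550
e^{−rT} = 0.929796
e^{−qT} = 0.987523
N(−d₁) = 0.232194,  N(−d₂) = 0.424831
Put price V = K·e^{−rT}·N(−d₂) − S·e^{−qT}·N(−d₁) = 73.439507 − 51.523025 = 21.916482
φ(d₁) = (1/√(2π))·e^{−d₁²/2} = 0.305261
Γ = e^{−qT}·φ(d₁) / (S·σ·√T) = 0.002475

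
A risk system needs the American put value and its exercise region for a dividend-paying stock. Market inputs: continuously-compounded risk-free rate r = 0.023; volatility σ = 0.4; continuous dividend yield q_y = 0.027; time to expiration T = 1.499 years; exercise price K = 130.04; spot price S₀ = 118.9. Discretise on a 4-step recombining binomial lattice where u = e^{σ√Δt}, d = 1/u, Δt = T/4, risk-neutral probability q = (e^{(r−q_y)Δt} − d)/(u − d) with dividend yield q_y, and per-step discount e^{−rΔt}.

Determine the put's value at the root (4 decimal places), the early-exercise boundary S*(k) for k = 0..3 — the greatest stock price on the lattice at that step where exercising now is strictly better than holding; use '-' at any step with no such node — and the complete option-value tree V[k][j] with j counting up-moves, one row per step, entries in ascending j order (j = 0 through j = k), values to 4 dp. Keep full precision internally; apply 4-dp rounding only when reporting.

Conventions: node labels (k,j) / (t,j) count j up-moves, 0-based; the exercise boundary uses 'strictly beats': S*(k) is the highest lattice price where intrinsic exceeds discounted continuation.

price = 29.8171
boundary = - - 72.8606 93.0759
tree:
29.8171
42.0677 14.5657
57.1794 23.3593 3.4823
73.0041 36.9641 6.2284 0.0000
85.3918 57.1794 11.1400 0.0000 0.0000

params: Δt=0.37475 u=1.27745 d=0.78281 q=0.43606 e^(-rΔt)=0.99142
t_4 payoffs: 85.3918 57.1794 11.1400 0.0000 0.0000
t_3: node(3,0) S=57.0359 payoff=73.0041 vs cont=72.4623 → 73.0041 [stop]  node(3,1) S=93.0759 payoff=36.9641 vs cont=36.7851 → 36.9641 [stop]  node(3,2) S=151.8890 payoff=0.0000 vs cont=6.2284 → 6.2284 [wait]  node(3,3) S=247.8651 payoff=0.0000 vs cont=0.0000 → 0.0000 [wait]  ⇒ S*(3)=93.0759
t_2: node(2,0) S=72.8606 payoff=57.1794 vs cont=56.7969 → 57.1794 [stop]  node(2,1) S=118.9000 payoff=11.1400 vs cont=23.3593 → 23.3593 [wait]  node(2,2) S=194.0309 payoff=0.0000 vs cont=3.4823 → 3.4823 [wait]  ⇒ S*(2)=72.8606
t_1: node(1,0) S=93.0759 payoff=36.9641 vs cont=42.0677 → 42.0677 [wait]  node(1,1) S=151.8890 payoff=0.0000 vs cont=14.5657 → 14.5657 [wait]  ⇒ S*(1)=-
t_0: node(0,0) S=118.9000 payoff=11.1400 vs cont=29.8171 → 29.8171 [wait]  ⇒ S*(0)=-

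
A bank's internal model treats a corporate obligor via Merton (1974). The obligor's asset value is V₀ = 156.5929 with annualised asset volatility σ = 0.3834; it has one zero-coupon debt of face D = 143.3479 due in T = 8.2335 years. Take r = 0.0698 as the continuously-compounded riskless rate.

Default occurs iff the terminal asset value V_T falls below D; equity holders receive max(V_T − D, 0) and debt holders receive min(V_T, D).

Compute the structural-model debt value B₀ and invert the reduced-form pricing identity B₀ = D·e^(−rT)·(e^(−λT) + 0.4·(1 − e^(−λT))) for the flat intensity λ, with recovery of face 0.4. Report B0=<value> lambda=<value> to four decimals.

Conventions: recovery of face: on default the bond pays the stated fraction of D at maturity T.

B0=61.5333 lambda=0.0612

With assets at 156.5929 and a single debt payment of 143.3479 at 8.2335 years:
d₁ = [ln(V₀/D) + (r + σ²/2)T] / (σ√T)
   = [ln(156.5929/143.3479) + (0.0698 + 0.5·0.3834²)·8.2335] / (0.3834·√8.2335)
   = [0.088375 + 1.179842] / 1.100131 = 1.152788
d₂ = d₁ − σ√T = 1.152788 − 1.100131 = 0.052657
N(d₁) = 0.875501,  N(d₂) = 0.520997,  e^(−rT) = 0.562875
E₀ = V₀·N(d₁) − D·e^(−rT)·N(d₂)
   = 156.5929·0.875501 − 143.3479·0.562875·0.520997 = 95.059617
B₀ = V₀ − E₀ = 156.5929 − 95.059617 = 61.533283
e^(−λT) = (B₀·e^(rT)/D − 0.4)/(1 − 0.4) = (61.5333·1.776594/143.3479 − 0.4)/0.6 = 0.60436369
λ = −ln(0.60436369)/8.2335 = 0.061162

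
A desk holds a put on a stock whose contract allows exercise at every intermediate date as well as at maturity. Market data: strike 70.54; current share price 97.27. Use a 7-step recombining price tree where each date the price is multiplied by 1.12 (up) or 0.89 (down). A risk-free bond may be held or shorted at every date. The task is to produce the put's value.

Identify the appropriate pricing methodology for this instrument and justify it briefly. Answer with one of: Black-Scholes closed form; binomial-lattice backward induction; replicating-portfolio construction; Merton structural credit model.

framework: binomial-lattice backward induction

Key observation: early exercise of the strike-70.54 put must be checked at each of the 7 dates (spot 97.27), which forces a node-by-node comparison of intrinsic and continuation value backward from expiry.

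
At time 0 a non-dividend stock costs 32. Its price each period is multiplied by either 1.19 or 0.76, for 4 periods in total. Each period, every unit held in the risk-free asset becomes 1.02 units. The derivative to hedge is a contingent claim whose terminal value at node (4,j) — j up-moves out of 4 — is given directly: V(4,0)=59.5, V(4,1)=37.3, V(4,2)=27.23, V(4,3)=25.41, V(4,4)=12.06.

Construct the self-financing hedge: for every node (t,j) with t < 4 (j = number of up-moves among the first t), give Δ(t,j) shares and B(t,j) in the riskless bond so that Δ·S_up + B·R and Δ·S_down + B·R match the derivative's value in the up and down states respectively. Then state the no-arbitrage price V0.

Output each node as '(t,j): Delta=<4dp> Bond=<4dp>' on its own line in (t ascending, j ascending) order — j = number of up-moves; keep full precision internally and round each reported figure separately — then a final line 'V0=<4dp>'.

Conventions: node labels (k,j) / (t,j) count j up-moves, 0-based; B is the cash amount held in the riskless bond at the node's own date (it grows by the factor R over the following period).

Since d<R<u, set p* = (R−d)/(u−d) = 0.6047; price each node as the discounted p*-expectation of its children.
At maturity the claim pays: V(4,0)=59.5000, V(4,1)=37.3000, V(4,2)=27.2300, V(4,3)=25.4100, V(4,4)=12.0600
  t=3,j=0: stock 14.0472 → up 16.7162 (V=37.3000), down 10.6759 (V=59.5000). Price 45.1733; hedge Δ=-3.6753, bond B=96.8012.
  t=3,j=1: stock 21.9950 → up 26.1741 (V=27.2300), down 16.7162 (V=37.3000). Price 30.5992; hedge Δ=-1.0647, bond B=54.0178.
  t=3,j=2: stock 34.4396 → up 40.9831 (V=25.4100), down 26.1741 (V=27.2300). Price 25.6172; hedge Δ=-0.1229, bond B=29.8497.
  t=3,j=3: stock 53.9251 → up 64.1709 (V=12.0600), down 40.9831 (V=25.4100). Price 16.9979; hedge Δ=-0.5757, bond B=48.0445.
  t=2,j=0: stock 18.4832 → up 21.9950 (V=30.5992), down 14.0472 (V=45.1733). Price 35.6481; hedge Δ=-1.8337, bond B=69.5413.
  t=2,j=1: stock 28.9408 → up 34.4396 (V=25.6172), down 21.9950 (V=30.5992). Price 27.0459; hedge Δ=-0.4003, bond B=38.6319.
  t=2,j=2: stock 45.3152 → up 53.9251 (V=16.9979), down 34.4396 (V=25.6172). Price 20.0054; hedge Δ=-0.4423, bond B=40.0502.
  t=1,j=0: stock 24.3200 → up 28.9408 (V=27.0459), down 18.4832 (V=35.6481). Price 29.8498; hedge Δ=-0.8226, bond B=49.8548.
  t=1,j=1: stock 38.0800 → up 45.3152 (V=20.0054), down 28.9408 (V=27.0459). Price 22.3420; hedge Δ=-0.4300, bond B=38.7152.
  t=0,j=0: stock 32.0000 → up 38.0800 (V=22.3420), down 24.3200 (V=29.8498). Price 24.8139; hedge Δ=-0.5456, bond B=42.2737.
Verification: the root portfolio costs Δ(0,0)·S0 + B(0,0) = 24.8139, matching V0.

(0,0): Delta=-0.5456 Bond=42.2737
(1,0): Delta=-0.8226 Bond=49.8548
(1,1): Delta=-0.4300 Bond=38.7152
(2,0): Delta=-1.8337 Bond=69.5413
(2,1): Delta=-0.4003 Bond=38.6319
(2,2): Delta=-0.4423 Bond=40.0502
(3,0): Delta=-3.6753 Bond=96.8012
(3,1): Delta=-1.0647 Bond=54.0178
(3,2): Delta=-0.1229 Bond=29.8497
(3,3): Delta=-0.5757 Bond=48.0445
V0=24.8139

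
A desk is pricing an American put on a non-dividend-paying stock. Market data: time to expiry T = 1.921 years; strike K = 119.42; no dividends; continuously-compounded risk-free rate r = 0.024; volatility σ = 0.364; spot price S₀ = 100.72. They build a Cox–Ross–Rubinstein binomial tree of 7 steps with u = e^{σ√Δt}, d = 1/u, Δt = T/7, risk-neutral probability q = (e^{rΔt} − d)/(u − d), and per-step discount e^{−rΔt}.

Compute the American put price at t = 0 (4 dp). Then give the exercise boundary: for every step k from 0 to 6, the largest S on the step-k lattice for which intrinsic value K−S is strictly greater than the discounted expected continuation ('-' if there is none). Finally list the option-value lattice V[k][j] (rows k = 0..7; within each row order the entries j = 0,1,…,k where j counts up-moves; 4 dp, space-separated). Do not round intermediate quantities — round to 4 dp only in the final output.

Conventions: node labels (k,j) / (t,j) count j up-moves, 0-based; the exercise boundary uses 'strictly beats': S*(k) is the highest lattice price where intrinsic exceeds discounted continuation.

params: Δt=0.27443 u=1.21008 d=0.82639 q=0.46970 e^(-rΔt)=0.99344
t_7 payoffs: 92.9092 80.6006 62.5772 36.1857 0.0000 0.0000 0.0000 0.0000
t_6: node(6,0) S=32.0801 payoff=87.3399 vs cont=86.5560 → 87.3399 [stop]  node(6,1) S=46.9745 payoff=72.4455 vs cont=71.6615 → 72.4455 [stop]  node(6,2) S=68.7843 payoff=50.6357 vs cont=49.8518 → 50.6357 [stop]  node(6,3) S=100.7200 payoff=18.7000 vs cont=19.0635 → 19.0635 [wait]  node(6,4) S=147.4832 payoff=0.0000 vs cont=0.0000 → 0.0000 [wait]  node(6,5) S=215.9579 payoff=0.0000 vs cont=0.0000 → 0.0000 [wait]  node(6,6) S=316.2247 payoff=0.0000 vs cont=0.0000 → 0.0000 [wait]  ⇒ S*(6)=68.7843
t_5: node(5,0) S=38.8194 payoff=80.6006 vs cont=79.8166 → 80.6006 [stop]  node(5,1) S=56.8428 payoff=62.5772 vs cont=61.7932 → 62.5772 [stop]  node(5,2) S=83.2343 payoff=36.1857 vs cont=35.5713 → 36.1857 [stop]  node(5,3) S=121.8791 payoff=0.0000 vs cont=10.0431 → 10.0431 [wait]  node(5,4) S=178.4661 payoff=0.0000 vs cont=0.0000 → 0.0000 [wait]  node(5,5) S=261.3259 payoff=0.0000 vs cont=0.0000 → 0.0000 [wait]  ⇒ S*(5)=83.2343
t_4: node(4,0) S=46.9745 payoff=72.4455 vs cont=71.6615 → 72.4455 [stop]  node(4,1) S=68.7843 payoff=50.6357 vs cont=49.8518 → 50.6357 [stop]  node(4,2) S=100.7200 payoff=18.7000 vs cont=23.7497 → 23.7497 [wait]  node(4,3) S=147.4832 payoff=0.0000 vs cont=5.2909 → 5.2909 [wait]  node(4,4) S=215.9579 payoff=0.0000 vs cont=0.0000 → 0.0000 [wait]  ⇒ S*(4)=68.7843
t_3: node(3,0) S=56.8428 payoff=62.5772 vs cont=61.7932 → 62.5772 [stop]  node(3,1) S=83.2343 payoff=36.1857 vs cont=37.7580 → 37.7580 [wait]  node(3,2) S=121.8791 payoff=0.0000 vs cont=14.9807 → 14.9807 [wait]  node(3,3) S=178.4661 payoff=0.0000 vs cont=2.7874 → 2.7874 [wait]  ⇒ S*(3)=56.8428
t_2: node(2,0) S=68.7843 payoff=50.6357 vs cont=50.5855 → 50.6357 [stop]  node(2,1) S=100.7200 payoff=18.7000 vs cont=26.8820 → 26.8820 [wait]  node(2,2) S=147.4832 payoff=0.0000 vs cont=9.1928 → 9.1928 [wait]  ⇒ S*(2)=68.7843
t_1: node(1,0) S=83.2343 payoff=36.1857 vs cont=39.2195 → 39.2195 [wait]  node(1,1) S=121.8791 payoff=0.0000 vs cont=18.4515 → 18.4515 [wait]  ⇒ S*(1)=-
t_0: node(0,0) S=100.7200 payoff=18.7000 vs cont=29.2715 → 29.2715 [wait]  ⇒ S*(0)=-

price = 29.2715
boundary = - - 68.7843 56.8428 68.7843 83.2343 68.7843
tree:
29.2715
39.2195 18.4515
50.6357 26.8820 9.1928
62.5772 37.7580 14.9807 2.7874
72.4455 50.6357 23.7497 5.2909 0.0000
80.6006 62.5772 36.1857 10.0431 0.0000 0.0000
87.3399 72.4455 50.6357 19.0635 0.0000 0.0000 0.0000
92.9092 80.6006 62.5772 36.1857 0.0000 0.0000 0.0000 0.0000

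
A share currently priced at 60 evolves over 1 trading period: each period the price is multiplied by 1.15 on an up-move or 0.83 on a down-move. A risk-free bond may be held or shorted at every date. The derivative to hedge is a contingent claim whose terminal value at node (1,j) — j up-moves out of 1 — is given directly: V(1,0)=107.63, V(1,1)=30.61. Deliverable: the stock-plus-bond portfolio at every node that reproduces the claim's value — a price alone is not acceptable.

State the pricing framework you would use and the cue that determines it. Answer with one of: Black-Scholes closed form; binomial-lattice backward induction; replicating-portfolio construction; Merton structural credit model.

Key observation: since the answer must list Δ and B at each node of the 1.15/0.83 lattice on 60, the replicating-portfolio method — solving the two-state system at every node — is the one that applies.

framework: replicating-portfolio construction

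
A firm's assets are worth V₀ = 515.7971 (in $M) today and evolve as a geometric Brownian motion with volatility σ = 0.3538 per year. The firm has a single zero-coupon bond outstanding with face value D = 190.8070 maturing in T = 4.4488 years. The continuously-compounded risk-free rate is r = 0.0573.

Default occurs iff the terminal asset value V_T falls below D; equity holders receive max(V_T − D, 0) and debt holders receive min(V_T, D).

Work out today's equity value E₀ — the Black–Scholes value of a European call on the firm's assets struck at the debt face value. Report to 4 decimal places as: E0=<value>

With assets at 515.7971 and a single debt payment of 190.8070 at 4.4488 years:
d₁ = [ln(V₀/D) + (r + σ²/2)T] / (σ√T)
   = [ln(515.7971/190.8070) + (0.0573 + 0.5·0.3538²)·4.4488] / (0.3538·√4.4488)
   = [0.994451 + 0.533354] / 0.746241 = 2.047334
d₂ = d₁ − σ√T = 2.047334 − 0.746241 = 1.301093
N(d₁) = 0.979687,  N(d₂) = 0.903387,  e^(−rT) = 0.774981
E₀ = V₀·N(d₁) − D·e^(−rT)·N(d₂)
   = 515.7971·0.979687 − 190.8070·0.774981·0.903387 = 371.734415

E0=371.7344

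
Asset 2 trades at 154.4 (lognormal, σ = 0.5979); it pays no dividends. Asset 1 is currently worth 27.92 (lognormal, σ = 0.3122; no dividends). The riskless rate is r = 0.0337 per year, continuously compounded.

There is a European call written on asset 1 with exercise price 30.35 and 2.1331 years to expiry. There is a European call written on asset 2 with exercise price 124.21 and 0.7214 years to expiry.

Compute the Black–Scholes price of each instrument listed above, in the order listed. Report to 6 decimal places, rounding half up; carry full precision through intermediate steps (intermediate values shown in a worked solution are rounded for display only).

[asset 1 call K=30.35]
σ√T = 0.3122·√2.1331 = 0.455972
d₁ = (ln(S/K) + (r+σ²/2)T) / (σ√T) = (ln(27.92/30.35) + (0.0337+0.3122²/2)·2.1331) / 0.455972 = (-0.083453 + 0.175841) / 0.455972 = 0.202617
d₂ = d₁ − σ√T = 0.202617 − 0.455972 = -0.253356
e^{−rT} = 0.930637
N(d₁) = 0.580283,  N(d₂) = 0.399997
price = S·N(d₁) − K·e^{−rT}·N(d₂) = 16.201493 − 11.297846 = 4.903647
[asset 2 call K=124.21]
σ√T = 0.5979·√0.7214 = 0.507828
d₁ = (ln(S/K) + (r+σ²/2)T) / (σ√T) = (ln(154.4/124.21) + (0.0337+0.5979²/2)·0.7214) / 0.507828 = (0.217573 + 0.153256) / 0.507828 = 0.730225
d₂ = d₁ − σ√T = 0.730225 − 0.507828 = 0.222397
e^{−rT} = 0.975982
N(d₁) = 0.767374,  N(d₂) = 0.587998
price = S·N(d₁) − K·e^{−rT}·N(d₂) = 118.482502 − 71.281025 = 47.201476

price(asset 1 call K=30.35) = 4.903647
price(asset 2 call K=124.21) = 47.201476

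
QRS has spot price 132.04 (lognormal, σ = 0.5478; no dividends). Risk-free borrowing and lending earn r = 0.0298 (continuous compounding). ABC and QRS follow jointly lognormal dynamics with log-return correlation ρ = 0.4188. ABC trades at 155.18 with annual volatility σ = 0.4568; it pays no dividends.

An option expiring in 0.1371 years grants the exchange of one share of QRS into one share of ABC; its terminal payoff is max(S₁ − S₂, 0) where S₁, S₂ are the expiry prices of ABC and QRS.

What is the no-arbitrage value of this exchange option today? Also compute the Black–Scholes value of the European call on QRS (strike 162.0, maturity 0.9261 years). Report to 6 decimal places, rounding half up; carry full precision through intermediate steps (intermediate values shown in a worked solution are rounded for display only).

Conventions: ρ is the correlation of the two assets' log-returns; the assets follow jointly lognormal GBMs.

σ_eff = √(σ₁² + σ₂² − 2ρσ₁σ₂) = √(0.4568² + 0.5478² − 2·0.4188·0.4568·0.5478) = 0.546950
d₁ = (ln(S₁/S₂) + (q₂ − q₁ + σ_eff²/2)T) / (σ_eff√T) = (ln(155.18/132.04) + (0.0 − 0.0 + 0.149577)·0.1371) / 0.202519 = 0.898620
d₂ = d₁ − σ_eff√T = 0.898620 − 0.202519 = 0.696101
N(d₁) = 0.815572,  N(d₂) = 0.756817
V = S₁·e^{−q₁T}·N(d₁) − S₂·e^{−q₂T}·N(d₂) = 126.560534 − 99.930136 = 26.630398
[vanilla: QRS call K=162.0]
σ√T = 0.5478·√0.9261 = 0.527170
d₁ = (ln(S/K) + (r+σ²/2)T) / (σ√T) = (ln(132.04/162.0) + (0.0298+0.5478²/2)·0.9261) / 0.527170 = (-0.204491 + 0.166552) / 0.527170 = -0.071968
d₂ = d₁ − σ√T = -0.071968 − 0.527170 = -0.599138
e^{−rT} = 0.972780
N(d₁) = 0.471314,  N(d₂) = 0.274540
price = S·N(d₁) − K·e^{−rT}·N(d₂) = 62.232262 − 43.264891 = 18.967371

exchange price = 26.630398
price(QRS call K=162.0) = 18.967371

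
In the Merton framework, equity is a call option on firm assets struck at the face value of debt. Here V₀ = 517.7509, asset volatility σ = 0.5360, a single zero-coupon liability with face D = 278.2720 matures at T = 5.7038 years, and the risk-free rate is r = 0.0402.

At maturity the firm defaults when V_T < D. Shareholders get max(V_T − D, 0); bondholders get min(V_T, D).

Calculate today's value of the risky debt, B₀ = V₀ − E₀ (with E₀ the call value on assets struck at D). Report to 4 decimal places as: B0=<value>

B0=162.4996

Work the structural quantities from V₀ = 517.7509 against face 278.2720:
d₁ = [ln(V₀/D) + (r + σ²/2)T] / (σ√T)
   = [ln(517.7509/278.2720) + (0.0402 + 0.5·0.5360²)·5.7038] / (0.5360·√5.7038)
   = [0.620895 + 1.048632] / 1.280109 = 1.304207
d₂ = d₁ − σ√T = 1.304207 − 1.280109 = 0.024098
N(d₁) = 0.903919,  N(d₂) = 0.509613,  e^(−rT) = 0.795096
E₀ = V₀·N(d₁) − D·e^(−rT)·N(d₂)
   = 517.7509·0.903919 − 278.2720·0.795096·0.509613 = 355.251314
B₀ = V₀ − E₀ = 517.7509 − 355.251314 = 162.499586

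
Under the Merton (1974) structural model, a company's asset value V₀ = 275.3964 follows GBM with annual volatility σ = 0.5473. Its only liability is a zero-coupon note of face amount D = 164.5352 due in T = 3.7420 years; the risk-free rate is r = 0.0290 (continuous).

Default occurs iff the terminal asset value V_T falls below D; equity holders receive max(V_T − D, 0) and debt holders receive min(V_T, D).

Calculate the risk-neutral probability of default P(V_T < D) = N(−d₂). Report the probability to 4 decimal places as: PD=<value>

Equity is a call on the firm's assets struck at D = 164.5352:
d₁ = [ln(V₀/D) + (r + σ²/2)T] / (σ√T)
   = [ln(275.3964/164.5352) + (0.0290 + 0.5·0.5473²)·3.7420] / (0.5473·√3.7420)
   = [0.515087 + 0.668952] / 1.058711 = 1.118378
d₂ = d₁ − σ√T = 1.118378 − 1.058711 = 0.059668
risk-neutral PD = N(−d₂) = N(-0.059668) = 0.476210

PD=0.4762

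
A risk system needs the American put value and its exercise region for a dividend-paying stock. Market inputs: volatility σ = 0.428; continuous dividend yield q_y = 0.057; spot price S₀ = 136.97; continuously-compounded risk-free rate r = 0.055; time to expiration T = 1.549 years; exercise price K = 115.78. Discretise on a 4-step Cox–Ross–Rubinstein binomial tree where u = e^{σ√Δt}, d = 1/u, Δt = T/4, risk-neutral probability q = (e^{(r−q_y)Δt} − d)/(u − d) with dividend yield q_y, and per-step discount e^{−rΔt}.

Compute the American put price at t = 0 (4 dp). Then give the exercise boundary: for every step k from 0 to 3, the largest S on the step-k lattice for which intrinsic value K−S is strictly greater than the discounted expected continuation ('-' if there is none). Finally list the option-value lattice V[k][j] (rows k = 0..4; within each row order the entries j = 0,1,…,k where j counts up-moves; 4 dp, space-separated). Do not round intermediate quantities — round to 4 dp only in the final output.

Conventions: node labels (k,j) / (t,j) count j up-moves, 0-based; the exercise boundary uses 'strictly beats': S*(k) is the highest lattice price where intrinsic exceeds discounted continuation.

Δt=0.38725  u=1.30518  d=0.76618  q=0.43237  discount=0.97893
step 4 (expiry): payoffs max(K−S,0) = 68.5800 35.3749 0.0000 0.0000 0.0000
step 3: (k=3,j=0): S=61.6046, K−S=54.1754, hold=53.0804 ⇒ V=54.1754 exercise | (k=3,j=1): S=104.9433, K−S=10.8367, hold=19.6567 ⇒ V=19.6567 continue | (k=3,j=2): S=178.7707, K−S=0.0000, hold=0.0000 ⇒ V=0.0000 continue | (k=3,j=3): S=304.5355, K−S=0.0000, hold=0.0000 ⇒ V=0.0000 continue  boundary S*=61.6046
step 2: (k=2,j=0): S=80.4051, K−S=35.3749, hold=38.4234 ⇒ V=38.4234 continue | (k=2,j=1): S=136.9700, K−S=0.0000, hold=10.9226 ⇒ V=10.9226 continue | (k=2,j=2): S=233.3281, K−S=0.0000, hold=0.0000 ⇒ V=0.0000 continue  boundary S*=-
step 1: (k=1,j=0): S=104.9433, K−S=10.8367, hold=25.9738 ⇒ V=25.9738 continue | (k=1,j=1): S=178.7707, K−S=0.0000, hold=6.0694 ⇒ V=6.0694 continue  boundary S*=-
step 0: (k=0,j=0): S=136.9700, K−S=0.0000, hold=17.0017 ⇒ V=17.0017 continue  boundary S*=-

price = 17.0017
boundary = - - - 61.6046
tree:
17.0017
25.9738 6.0694
38.4234 10.9226 0.0000
54.1754 19.6567 0.0000 0.0000
68.5800 35.3749 0.0000 0.0000 0.0000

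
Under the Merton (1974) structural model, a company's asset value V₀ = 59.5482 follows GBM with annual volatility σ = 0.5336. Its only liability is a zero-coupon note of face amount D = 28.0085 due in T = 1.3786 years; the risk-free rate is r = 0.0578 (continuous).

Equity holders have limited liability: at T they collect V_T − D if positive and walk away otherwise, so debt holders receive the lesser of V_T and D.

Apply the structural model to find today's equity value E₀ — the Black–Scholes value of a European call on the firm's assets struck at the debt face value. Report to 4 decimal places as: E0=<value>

E0=34.6972

Equity is a call on the firm's assets struck at D = 28.0085:
d₁ = [ln(V₀/D) + (r + σ²/2)T] / (σ√T)
   = [ln(59.5482/28.0085) + (0.0578 + 0.5·0.5336²)·1.3786] / (0.5336·√1.3786)
   = [0.754278 + 0.275947] / 0.626520 = 1.644361
d₂ = d₁ − σ√T = 1.644361 − 0.626520 = 1.017840
N(d₁) = 0.949949,  N(d₂) = 0.845623,  e^(−rT) = 0.923409
E₀ = V₀·N(d₁) − D·e^(−rT)·N(d₂)
   = 59.5482·0.949949 − 28.0085·0.923409·0.845623 = 34.697156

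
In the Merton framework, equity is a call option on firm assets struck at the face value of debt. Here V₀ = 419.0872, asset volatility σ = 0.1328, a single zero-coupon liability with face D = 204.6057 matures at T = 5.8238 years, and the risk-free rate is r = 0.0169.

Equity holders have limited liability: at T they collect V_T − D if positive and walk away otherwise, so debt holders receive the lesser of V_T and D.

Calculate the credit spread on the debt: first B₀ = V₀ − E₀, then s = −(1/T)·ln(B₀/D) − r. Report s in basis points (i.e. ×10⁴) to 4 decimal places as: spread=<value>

spread=1.4291

With assets at 419.0872 and a single debt payment of 204.6057 at 5.8238 years:
d₁ = [ln(V₀/D) + (r + σ²/2)T] / (σ√T)
   = [ln(419.0872/204.6057) + (0.0169 + 0.5·0.1328²)·5.8238] / (0.1328·√5.8238)
   = [0.716994 + 0.149776] / 0.320480 = 2.704598
d₂ = d₁ − σ√T = 2.704598 − 0.320480 = 2.384118
N(d₁) = 0.996581,  N(d₂) = 0.991440,  e^(−rT) = 0.906266
E₀ = V₀·N(d₁) − D·e^(−rT)·N(d₂)
   = 419.0872·0.996581 − 204.6057·0.906266·0.991440 = 233.814235
B₀ = V₀ − E₀ = 419.0872 − 233.814235 = 185.272965
spread = −(1/T)·ln(B₀/D) − r = −(1/5.8238)·ln(185.272965/204.6057) − 0.0169 = 0.00014291
in basis points: 0.00014291 × 10⁴ = 1.4291 bp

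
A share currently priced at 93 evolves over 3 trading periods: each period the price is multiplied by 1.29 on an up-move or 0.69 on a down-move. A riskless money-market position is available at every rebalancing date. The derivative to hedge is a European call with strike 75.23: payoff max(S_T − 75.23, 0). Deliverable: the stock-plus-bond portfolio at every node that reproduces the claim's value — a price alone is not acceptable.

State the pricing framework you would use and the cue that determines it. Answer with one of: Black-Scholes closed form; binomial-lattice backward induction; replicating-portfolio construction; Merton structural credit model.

Key observation: a price alone would not answer the question — the per-node share/bond construction on the spot-93, 1.29/0.69 tree is required, and only the replicating-portfolio method yields it.

framework: replicating-portfolio construction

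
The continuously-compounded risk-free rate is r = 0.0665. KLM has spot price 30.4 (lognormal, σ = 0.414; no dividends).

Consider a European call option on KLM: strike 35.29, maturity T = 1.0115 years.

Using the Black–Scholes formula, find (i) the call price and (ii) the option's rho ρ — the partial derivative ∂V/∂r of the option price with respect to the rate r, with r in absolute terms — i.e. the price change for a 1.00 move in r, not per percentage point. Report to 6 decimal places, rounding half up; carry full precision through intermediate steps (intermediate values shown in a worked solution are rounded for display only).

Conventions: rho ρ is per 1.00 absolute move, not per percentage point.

σ√T = 0.414·√1.0115 = 0.416374
d₁ = (ln(S/K) + (r+σ²/2)T) / (σ√T) = (ln(30.4/35.29) + (0.0665+0.414²/2)·1.0115) / 0.416374 = (-0.149157 + 0.153948) / 0.416374 = 0.011507
d₂ = d₁ − σ√T = 0.011507 − 0.416374 = -0.404867
e^{−rT} = 0.934948
N(d₁) = 0.504591,  N(d₂) = 0.342788
Call price V = S·N(d₁) − K·e^{−rT}·N(d₂) = 15.339553 − 11.310044 = 4.029509
ρ = K·T·e^{−rT}·N(d₂) = 11.440109

price = 4.029509
ρ = 11.440109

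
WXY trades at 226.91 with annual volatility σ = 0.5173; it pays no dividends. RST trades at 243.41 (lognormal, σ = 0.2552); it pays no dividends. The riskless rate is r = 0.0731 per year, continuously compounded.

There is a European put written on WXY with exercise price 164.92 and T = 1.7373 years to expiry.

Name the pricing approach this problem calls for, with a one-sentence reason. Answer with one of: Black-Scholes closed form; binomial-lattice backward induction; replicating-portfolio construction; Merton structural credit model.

Key observation: a European-exercise option on WXY struck at 164.92 — a GBM underlying with constant parameters — admits an analytic price: the data contain no early exercise, no discrete tree, no debt structure.

framework: Black-Scholes closed form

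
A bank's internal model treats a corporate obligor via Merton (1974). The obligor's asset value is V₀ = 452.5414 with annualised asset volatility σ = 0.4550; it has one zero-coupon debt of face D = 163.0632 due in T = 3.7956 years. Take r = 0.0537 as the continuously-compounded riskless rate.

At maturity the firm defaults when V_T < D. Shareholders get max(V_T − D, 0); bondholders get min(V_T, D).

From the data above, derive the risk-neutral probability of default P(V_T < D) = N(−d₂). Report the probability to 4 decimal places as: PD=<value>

Apply the equity-as-call identities (strike 163.0632, horizon 3.7956 years):
d₁ = [ln(V₀/D) + (r + σ²/2)T] / (σ√T)
   = [ln(452.5414/163.0632) + (0.0537 + 0.5·0.4550²)·3.7956] / (0.4550·√3.7956)
   = [1.020741 + 0.596716] / 0.886445 = 1.824657
d₂ = d₁ − σ√T = 1.824657 − 0.886445 = 0.938212
risk-neutral PD = N(−d₂) = N(-0.938212) = 0.174068

PD=0.1741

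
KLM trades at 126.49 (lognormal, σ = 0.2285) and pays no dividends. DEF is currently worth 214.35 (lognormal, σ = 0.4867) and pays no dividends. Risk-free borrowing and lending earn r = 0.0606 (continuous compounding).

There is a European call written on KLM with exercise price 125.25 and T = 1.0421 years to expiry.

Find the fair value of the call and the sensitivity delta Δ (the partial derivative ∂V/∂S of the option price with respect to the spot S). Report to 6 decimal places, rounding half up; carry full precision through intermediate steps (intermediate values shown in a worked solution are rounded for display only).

σ√T = 0.2285·√1.0421 = 0.233260
d₁ = (ln(S/K) + (r+σ²/2)T) / (σ√T) = (ln(126.49/125.25) + (0.0606+0.2285²/2)·1.0421) / 0.233260 = (0.009852 + 0.090356) / 0.233260 = 0.429597
d₂ = d₁ − σ√T = 0.429597 − 0.233260 = 0.196337
e^{−rT} = 0.938801
N(d₁) = 0.666256,  N(d₂) = 0.577827
Call price V = S·N(d₁) − K·e^{−rT}·N(d₂) = 84.274674 − 67.943686 = 16.330989
Δ = N(d₁) = 0.666256

price = 16.330989
Δ = 0.666256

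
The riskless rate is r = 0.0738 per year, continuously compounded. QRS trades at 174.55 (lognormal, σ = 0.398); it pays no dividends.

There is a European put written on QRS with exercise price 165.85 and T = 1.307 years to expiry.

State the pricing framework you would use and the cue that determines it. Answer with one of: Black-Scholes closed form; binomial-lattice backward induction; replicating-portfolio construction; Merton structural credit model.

Key observation: a European claim on QRS (strike 165.85) — a lognormal (GBM) underlying with constant rate and volatility — has an exact closed-form value; no lattice or capital structure is involved.

framework: Black-Scholes closed form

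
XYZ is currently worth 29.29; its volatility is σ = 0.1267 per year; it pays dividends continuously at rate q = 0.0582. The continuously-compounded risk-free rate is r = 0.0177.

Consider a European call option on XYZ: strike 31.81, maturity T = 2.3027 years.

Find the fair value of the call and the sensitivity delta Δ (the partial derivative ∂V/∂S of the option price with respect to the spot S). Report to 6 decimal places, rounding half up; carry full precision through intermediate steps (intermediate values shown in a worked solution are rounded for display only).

σ√T = 0.1267·√2.3027 = 0.192263
d₁ = (ln(S/K) + (r−q+σ²/2)T) / (σ√T) = (ln(29.29/31.81) + (0.0177−0.0582+0.1267²/2)·2.3027) / 0.192263 = (-0.082535 − 0.074777) / 0.192263 = -0.818210
d₂ = d₁ − σ√T = -0.818210 − 0.192263 = -1.010473
e^{−rT} = 0.960062
e^{−qT} = 0.874575
N(d₁) = 0.206619,  N(d₂) = 0.156134
Call price V = S·e^{−qT}·N(d₁) − K·e^{−rT}·N(d₂) = 5.292804 − 4.768275 = 0.524530
Δ = e^{−qT}·N(d₁) = 0.180703

price = 0.524530
Δ = 0.180703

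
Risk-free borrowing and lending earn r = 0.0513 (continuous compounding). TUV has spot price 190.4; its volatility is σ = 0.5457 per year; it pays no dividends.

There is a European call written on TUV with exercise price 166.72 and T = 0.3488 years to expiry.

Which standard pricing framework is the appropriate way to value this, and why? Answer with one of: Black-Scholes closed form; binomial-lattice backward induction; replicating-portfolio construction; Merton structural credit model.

framework: Black-Scholes closed form

Key observation: the strike-166.72 call on TUV is European-exercise on a continuously-modelled lognormal underlying, so its value is a single closed-form evaluation.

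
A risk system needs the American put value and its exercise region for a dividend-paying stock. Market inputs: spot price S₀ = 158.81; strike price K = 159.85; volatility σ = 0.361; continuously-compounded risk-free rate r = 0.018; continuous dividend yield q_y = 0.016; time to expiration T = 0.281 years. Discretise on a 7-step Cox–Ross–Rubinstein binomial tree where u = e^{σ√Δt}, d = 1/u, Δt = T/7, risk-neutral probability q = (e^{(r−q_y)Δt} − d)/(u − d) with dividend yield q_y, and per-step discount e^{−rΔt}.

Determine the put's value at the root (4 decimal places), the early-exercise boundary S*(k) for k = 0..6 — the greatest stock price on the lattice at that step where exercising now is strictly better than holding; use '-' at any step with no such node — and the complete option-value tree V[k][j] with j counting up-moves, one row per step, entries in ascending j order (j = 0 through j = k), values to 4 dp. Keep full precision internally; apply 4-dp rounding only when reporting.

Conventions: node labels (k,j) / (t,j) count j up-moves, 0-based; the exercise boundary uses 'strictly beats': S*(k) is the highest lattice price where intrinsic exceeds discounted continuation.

Δt=0.04014  u=1.07501  d=0.93022  q=0.48248  discount=0.99928
step 7 (expiry): payoffs max(K−S,0) = 64.1320 49.2340 32.0173 12.1210 0.0000 0.0000 0.0000 0.0000
step 6: (k=6,j=0): S=102.8977, K−S=56.9523, hold=56.9029 ⇒ V=56.9523 exercise | (k=6,j=1): S=118.9131, K−S=40.9369, hold=40.8978 ⇒ V=40.9369 exercise | (k=6,j=2): S=137.4212, K−S=22.4288, hold=22.4015 ⇒ V=22.4288 exercise | (k=6,j=3): S=158.8100, K−S=1.0400, hold=6.2683 ⇒ V=6.2683 continue | (k=6,j=4): S=183.5278, K−S=0.0000, hold=0.0000 ⇒ V=0.0000 continue | (k=6,j=5): S=212.0928, K−S=0.0000, hold=0.0000 ⇒ V=0.0000 continue | (k=6,j=6): S=245.1037, K−S=0.0000, hold=0.0000 ⇒ V=0.0000 continue  boundary S*=137.4212
step 5: (k=5,j=0): S=110.6160, K−S=49.2340, hold=49.1896 ⇒ V=49.2340 exercise | (k=5,j=1): S=127.8327, K−S=32.0173, hold=31.9840 ⇒ V=32.0173 exercise | (k=5,j=2): S=147.7290, K−S=12.1210, hold=14.6211 ⇒ V=14.6211 continue | (k=5,j=3): S=170.7221, K−S=0.0000, hold=3.2416 ⇒ V=3.2416 continue | (k=5,j=4): S=197.2940, K−S=0.0000, hold=0.0000 ⇒ V=0.0000 continue | (k=5,j=5): S=228.0016, K−S=0.0000, hold=0.0000 ⇒ V=0.0000 continue  boundary S*=127.8327
step 4: (k=4,j=0): S=118.9131, K−S=40.9369, hold=40.8978 ⇒ V=40.9369 exercise | (k=4,j=1): S=137.4212, K−S=22.4288, hold=23.6069 ⇒ V=23.6069 continue | (k=4,j=2): S=158.8100, K−S=1.0400, hold=9.1241 ⇒ V=9.1241 continue | (k=4,j=3): S=183.5278, K−S=0.0000, hold=1.6764 ⇒ V=1.6764 continue | (k=4,j=4): S=212.0928, K−S=0.0000, hold=0.0000 ⇒ V=0.0000 continue  boundary S*=118.9131
step 3: (k=3,j=0): S=127.8327, K−S=32.0173, hold=32.5520 ⇒ V=32.5520 continue | (k=3,j=1): S=147.7290, K−S=12.1210, hold=16.6073 ⇒ V=16.6073 continue | (k=3,j=2): S=170.7221, K−S=0.0000, hold=5.5268 ⇒ V=5.5268 continue | (k=3,j=3): S=197.2940, K−S=0.0000, hold=0.8669 ⇒ V=0.8669 continue  boundary S*=-
step 2: (k=2,j=0): S=137.4212, K−S=22.4288, hold=24.8410 ⇒ V=24.8410 continue | (k=2,j=1): S=158.8100, K−S=1.0400, hold=11.2530 ⇒ V=11.2530 continue | (k=2,j=2): S=183.5278, K−S=0.0000, hold=3.2761 ⇒ V=3.2761 continue  boundary S*=-
step 1: (k=1,j=0): S=147.7290, K−S=12.1210, hold=18.2719 ⇒ V=18.2719 continue | (k=1,j=1): S=170.7221, K−S=0.0000, hold=7.3990 ⇒ V=7.3990 continue  boundary S*=-
step 0: (k=0,j=0): S=158.8100, K−S=1.0400, hold=13.0165 ⇒ V=13.0165 continue  boundary S*=-

price = 13.0165
boundary = - - - - 118.9131 127.8327 137.4212
tree:
13.0165
18.2719 7.3990
24.8410 11.2530 3.2761
32.5520 16.6073 5.5268 0.8669
40.9369 23.6069 9.1241 1.6764 0.0000
49.2340 32.0173 14.6211 3.2416 0.0000 0.0000
56.9523 40.9369 22.4288 6.2683 0.0000 0.0000 0.0000
64.1320 49.2340 32.0173 12.1210 0.0000 0.0000 0.0000 0.0000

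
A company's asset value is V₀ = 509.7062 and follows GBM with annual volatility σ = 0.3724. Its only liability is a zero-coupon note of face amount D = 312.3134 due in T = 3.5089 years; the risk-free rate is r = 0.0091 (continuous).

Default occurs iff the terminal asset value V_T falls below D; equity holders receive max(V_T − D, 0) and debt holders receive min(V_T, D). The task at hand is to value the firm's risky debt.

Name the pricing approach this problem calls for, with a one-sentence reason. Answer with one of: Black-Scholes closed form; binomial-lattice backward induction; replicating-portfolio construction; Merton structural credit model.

framework: Merton structural credit model

Key observation: with the firm-asset dynamics (V₀ = 509.7062) and a single zero-coupon liability of face 312.3134 given, debt value, spread, and default probability all derive from the option view of the balance sheet.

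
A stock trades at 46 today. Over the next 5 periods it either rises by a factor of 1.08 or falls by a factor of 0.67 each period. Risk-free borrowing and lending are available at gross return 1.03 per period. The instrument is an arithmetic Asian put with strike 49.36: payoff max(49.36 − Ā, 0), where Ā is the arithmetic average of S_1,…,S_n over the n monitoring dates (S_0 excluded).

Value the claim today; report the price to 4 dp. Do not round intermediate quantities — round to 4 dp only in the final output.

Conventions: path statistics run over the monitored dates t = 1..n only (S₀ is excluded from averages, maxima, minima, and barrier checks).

No-arbitrage gives p* = (R−d)/(u−d) = 0.8780: enumerate every path, weight its payoff by its p*-probability, and discount by R^5.
Enumerate all 2^5 = 32 price paths (U = up ×1.08, D = down ×0.67); each path with k up-moves has probability p*^k·(1−p*)^(5−k).
DDDDD: Ā=16.1569, payoff=33.2031, prob=0.000027
UDDDD: Ā=26.0440, payoff=23.3160, prob=0.000194
DUDDD: Ā=22.2720, payoff=27.0880, prob=0.000194
UUDDD: Ā=35.9011, payoff=13.4589, prob=0.001398
DDUDD: Ā=19.7447, payoff=29.6153, prob=0.000194
UDUDD: Ā=31.8274, payoff=17.5326, prob=0.001398
DUUDD: Ā=28.0554, payoff=21.3046, prob=0.001398
UUUDD: Ā=45.2236, payoff=4.1364, prob=0.010068
DDDUD: Ā=18.0515, payoff=31.3085, prob=0.000194
UDDUD: Ā=29.0979, payoff=20.2621, prob=0.001398
DUDUD: Ā=25.3259, payoff=24.0341, prob=0.001398
UUDUD: Ā=40.8239, payoff=8.5361, prob=0.010068
DDUUD: Ā=22.7987, payoff=26.5613, prob=0.001398
UDUUD: Ā=36.7501, payoff=12.6099, prob=0.010068
DUUUD: Ā=32.9781, payoff=16.3819, prob=0.010068
UUUUD: Ā=53.1588, payoff=0.0000, prob=0.072487
DDDDU: Ā=16.9170, payoff=32.4430, prob=0.000194
UDDDU: Ā=27.2692, payoff=22.0908, prob=0.001398
DUDDU: Ā=23.4972, payoff=25.8628, prob=0.001398
UUDDU: Ā=37.8761, payoff=11.4839, prob=0.010068
DDUDU: Ā=20.9700, payoff=28.3900, prob=0.001398
UDUDU: Ā=33.8024, payoff=15.5576, prob=0.010068
DUUDU: Ā=30.0304, payoff=19.3296, prob=0.010068
UUUDU: Ā=48.4071, payoff=0.9529, prob=0.072487
DDDUU: Ā=19.2767, payoff=30.0833, prob=0.001398
UDDUU: Ā=31.0729, payoff=18.2871, prob=0.010068
DUDUU: Ā=27.3009, payoff=22.0591, prob=0.010068
UUDUU: Ā=44.0075, payoff=5.3525, prob=0.072487
DDUUU: Ā=24.7737, payoff=24.5863, prob=0.010068
UDUUU: Ā=39.9337, payoff=9.4263, prob=0.072487
DUUUU: Ā=36.1617, payoff=13.1983, prob=0.072487
UUUUU: Ā=58.2905, payoff=0.0000, prob=0.521907
Price = Σ prob·payoff / R^5 = 3.986908 / 1.159274 = 3.4391

price = 3.4391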